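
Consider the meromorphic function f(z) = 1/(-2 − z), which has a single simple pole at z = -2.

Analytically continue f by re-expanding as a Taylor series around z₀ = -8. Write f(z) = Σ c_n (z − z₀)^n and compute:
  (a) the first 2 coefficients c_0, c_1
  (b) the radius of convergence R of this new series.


Let w = z − z₀, so z = z₀ + w.
Then -2 − z = -2 − (z₀ + w) = (-2 − z₀) − w = 6 − w.
f(z) = 1/(6 − w) = (1/(6)) · 1/(1 − w/(6)) = Σ_{n≥0} w^n / (6)^(n+1).
So c_n = 1/(6)^(n+1):
  c_0 = 1/(6)^1 = 1/6.
  c_1 = 1/(6)^2 = 1/36.
The series is valid for |w/d| < 1, i.e. |z − z₀| < |d|.
Radius of convergence: R = |-2 − z₀| = |6| = 6 (distance from z₀ to the singularity z = -2).

c_0 = 1/6, c_1 = 1/36; R = 6.


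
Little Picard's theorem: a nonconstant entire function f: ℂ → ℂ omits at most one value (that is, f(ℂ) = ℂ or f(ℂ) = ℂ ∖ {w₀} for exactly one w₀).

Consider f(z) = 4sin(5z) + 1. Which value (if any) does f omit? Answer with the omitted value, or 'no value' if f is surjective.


Little Picard bounds the complement of f(ℂ) to at most one point.
sin is entire and surjective onto ℂ: for every w ∈ ℂ, sin(ζ) = w has a solution ζ ∈ ℂ (e.g., via the complex inverse arcsin). With ζ = 5z this gives z = ζ/(5). Then 4·sin(5z) takes every value in 4·ℂ = ℂ, and adding 1 is a bijection of ℂ. So f is surjective and omits no value. (Note: only on the real line is sin bounded by [−1, 1].)

Omitted value: no value.


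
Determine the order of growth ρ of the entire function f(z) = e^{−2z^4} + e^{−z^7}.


Each summand is entire of order 4 and 7 respectively (as in the single-exponential case). The order of a sum is at most the max of the orders, so ρ ≤ 7. For the lower bound: on |z|=r choose arg z so that -1z^7 is real positive; then |e^{-1z^7}| = e^{1r^7} while |e^{-2z^4}| ≤ e^{2r^4} = o(e^{1r^7}). So |f| ≥ e^{1r^7}(1 − o(1)) and ρ ≥ 7. Hence ρ = max(4, 7) = 7.
Therefore ρ = 7.

Order ρ = 7.


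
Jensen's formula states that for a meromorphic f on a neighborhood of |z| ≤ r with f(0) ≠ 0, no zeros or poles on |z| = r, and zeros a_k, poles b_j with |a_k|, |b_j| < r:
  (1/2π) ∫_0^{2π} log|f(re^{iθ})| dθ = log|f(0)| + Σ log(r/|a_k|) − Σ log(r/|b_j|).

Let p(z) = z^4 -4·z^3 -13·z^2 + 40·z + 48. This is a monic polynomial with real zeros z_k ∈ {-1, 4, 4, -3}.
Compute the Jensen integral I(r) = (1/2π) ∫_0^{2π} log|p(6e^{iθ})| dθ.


Zeros: -3, -1, 4, 4; r = 6.
Inside |z| < r: -3, -1, 4, 4. Outside (|z| ≥ r): ∅.
p(0) = 48, so log|p(0)| = log(48) = 3.8712.
Apply Jensen: I(r) = log|p(0)| + Σ_k log(r/|z_k|), summed over zeros inside |z| < r.
  log(r/|z_k|) for z_k = -1: log(6/1) = 1.7918
  log(r/|z_k|) for z_k = 4: log(6/4) = 0.4055
  log(r/|z_k|) for z_k = 4: log(6/4) = 0.4055
  log(r/|z_k|) for z_k = -3: log(6/3) = 0.6931
Sum over inside zeros: 3.2958.
I(r) = log|p(0)| + (inside sum) = 3.8712 + 3.2958 = 7.1670.
Closed form (all zeros inside, monic): I(r) = n·log(r) = 4·log(6) = 7.1670. ✓

I(r) ≈ 7.1670.


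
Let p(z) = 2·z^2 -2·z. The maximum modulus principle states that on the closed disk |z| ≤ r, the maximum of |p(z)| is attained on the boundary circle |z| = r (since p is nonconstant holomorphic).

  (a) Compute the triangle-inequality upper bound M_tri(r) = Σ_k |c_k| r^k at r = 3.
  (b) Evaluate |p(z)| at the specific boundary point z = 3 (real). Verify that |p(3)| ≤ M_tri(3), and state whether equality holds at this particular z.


Coefficients: c_0 = 0, c_1 = -2, c_2 = 2. Radius r = 3.
Part (a). Triangle bound: M_tri(r) = Σ_k |c_k| r^k
  = |0|·3^0 + |-2|·3^1 + |2|·3^2
  = 0 + 6 + 18 = 24.
This bounds M(r) := max_{|z|=r} |p(z)| from above; equality holds iff all terms c_k z^k can be made to align in phase at a single z on |z|=r.
Part (b). At z = 3 (real, on the circle |z| = r):
  p(3) = (0)·3^0 + (-2)·3^1 + (2)·3^2 = 12.
  |p(3)| = 12.
Check: |p(3)| = 12 ≤ 24 = M_tri(3). ✓ Equality does not hold at z = 3 (the coefficients have mixed signs, so the terms do not all align in phase there).

M_tri(3) = 24; |p(3)| = 12; equality at z=3: no.


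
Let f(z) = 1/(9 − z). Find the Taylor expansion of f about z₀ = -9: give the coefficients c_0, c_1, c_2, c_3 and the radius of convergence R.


Let w = z − z₀, so z = z₀ + w.
Then 9 − z = 9 − (z₀ + w) = (9 − z₀) − w = 18 − w.
f(z) = 1/(18 − w) = (1/(18)) · 1/(1 − w/(18)) = Σ_{n≥0} w^n / (18)^(n+1).
So c_n = 1/(18)^(n+1):
  c_0 = 1/(18)^1 = 1/18.
  c_1 = 1/(18)^2 = 1/324.
  c_2 = 1/(18)^3 = 1/5832.
  c_3 = 1/(18)^4 = 1/104976.
The series is valid for |w/d| < 1, i.e. |z − z₀| < |d|.
Radius of convergence: R = |9 − z₀| = |18| = 18 (distance from z₀ to the singularity z = 9).

c_0 = 1/18, c_1 = 1/324, c_2 = 1/5832, c_3 = 1/104976; R = 18.


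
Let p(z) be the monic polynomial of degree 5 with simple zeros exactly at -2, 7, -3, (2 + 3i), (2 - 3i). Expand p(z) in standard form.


The polynomial is p(z) = ∏_{α ∈ S} (z − α), where S = {-2, 7, -3, (2 + 3i), (2 - 3i)}.
Expanding the product yields: p(z) = z^5 -6·z^4 -8·z^3 + 48·z^2 -209·z -546.
Note conjugate pairs combine to real quadratics: (z − (2+3i))(z − (2−3i)) = z² − 4z + 13.
The resulting polynomial has degree 5 and real coefficients as required.

p(z) = z^5 -6·z^4 -8·z^3 + 48·z^2 -209·z -546.


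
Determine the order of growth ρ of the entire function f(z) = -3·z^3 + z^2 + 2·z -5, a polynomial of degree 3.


|f(z)| ≤ Σ|c_k|·r^k = O(r^3) as r → ∞. Polynomial growth is O(e^{r^ε}) for every ε > 0 (since r^3/e^{r^ε} → 0), so ρ ≤ ε for all ε > 0, i.e. ρ = 0. Every nonconstant polynomial has order 0.
Therefore ρ = 0.

Order ρ = 0.


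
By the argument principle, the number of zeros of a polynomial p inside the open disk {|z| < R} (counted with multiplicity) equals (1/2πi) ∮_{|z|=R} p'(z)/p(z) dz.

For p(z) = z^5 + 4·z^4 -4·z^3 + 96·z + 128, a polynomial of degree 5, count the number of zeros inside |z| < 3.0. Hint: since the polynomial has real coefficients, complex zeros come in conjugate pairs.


The zeros of p are: (2 + 2i), (2 - 2i), -2, -4, -2.
Their magnitudes are: 2.828, 2.828, 2, 4, 2.
Zeros with |z| < R = 3.0: (2 + 2i), (2 - 2i), -2, -2.
Count = 4.
By the argument principle, (1/2πi) ∮_{|z|=R} p'(z)/p(z) dz equals exactly this count.

Number of zeros inside |z| < 3.0: 4.


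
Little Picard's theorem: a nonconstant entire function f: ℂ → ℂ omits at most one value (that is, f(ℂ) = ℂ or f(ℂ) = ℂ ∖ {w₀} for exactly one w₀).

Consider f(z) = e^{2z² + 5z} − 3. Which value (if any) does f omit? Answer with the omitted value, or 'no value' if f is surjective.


Little Picard bounds the complement of f(ℂ) to at most one point.
The exponent g(z) = 2z² + 5z is a nonconstant polynomial, hence surjective onto ℂ. So e^{g(z)} takes every value in {e^w : w ∈ ℂ} = ℂ ∖ {0}. Adding -3 shifts the range to ℂ ∖ {-3}. f omits exactly -3.

Omitted value: -3.


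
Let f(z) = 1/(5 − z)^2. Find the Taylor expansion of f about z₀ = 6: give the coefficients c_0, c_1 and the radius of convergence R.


Let w = z − z₀, so z = z₀ + w.
Then 5 − z = 5 − (z₀ + w) = (5 − z₀) − w = -1 − w.
f(z) = 1/(-1 − w)^2 = (1/(-1)^2) · (1 − w/(-1))^{−2}.
By the binomial series (1−u)^{−2} = Σ_{n≥0} C(n+1, 1) u^n for |u|<1, with u = w/(-1):
  c_n = C(n+1, 1) / (-1)^(n+2).
  c_0 = 1/(-1)^2 = 1.
  c_1 = 2/(-1)^3 = -2.
The series is valid for |w/d| < 1, i.e. |z − z₀| < |d|.
Radius of convergence: R = |5 − z₀| = |-1| = 1 (distance from z₀ to the singularity z = 5).

c_0 = 1, c_1 = -2; R = 1.


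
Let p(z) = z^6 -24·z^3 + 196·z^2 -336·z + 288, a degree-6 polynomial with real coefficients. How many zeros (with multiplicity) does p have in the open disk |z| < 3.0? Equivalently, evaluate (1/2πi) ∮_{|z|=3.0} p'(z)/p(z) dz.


The zeros of p are: (2 + 2i), (2 - 2i), (1 + 1i), (1 - 1i), (-3 + 3i), (-3 - 3i).
Their magnitudes are: 2.828, 2.828, 1.414, 1.414, 4.243, 4.243.
Zeros with |z| < R = 3.0: (2 + 2i), (2 - 2i), (1 + 1i), (1 - 1i).
Count = 4.
By the argument principle, (1/2πi) ∮_{|z|=R} p'(z)/p(z) dz equals exactly this count.

Number of zeros inside |z| < 3.0: 4.


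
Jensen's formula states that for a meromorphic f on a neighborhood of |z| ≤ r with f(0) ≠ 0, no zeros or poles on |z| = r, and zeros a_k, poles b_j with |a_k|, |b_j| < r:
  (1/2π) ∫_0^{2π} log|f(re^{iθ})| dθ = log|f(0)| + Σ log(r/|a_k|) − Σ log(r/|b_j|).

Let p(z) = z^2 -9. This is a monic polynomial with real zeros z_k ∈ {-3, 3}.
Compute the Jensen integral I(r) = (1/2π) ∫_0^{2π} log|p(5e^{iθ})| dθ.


Zeros: -3, 3; r = 5.
Inside |z| < r: -3, 3. Outside (|z| ≥ r): ∅.
p(0) = -9, so log|p(0)| = log(9) = 2.1972.
Apply Jensen: I(r) = log|p(0)| + Σ_k log(r/|z_k|), summed over zeros inside |z| < r.
  log(r/|z_k|) for z_k = -3: log(5/3) = 0.5108
  log(r/|z_k|) for z_k = 3: log(5/3) = 0.5108
Sum over inside zeros: 1.0217.
I(r) = log|p(0)| + (inside sum) = 2.1972 + 1.0217 = 3.2189.
Closed form (all zeros inside, monic): I(r) = n·log(r) = 2·log(5) = 3.2189. ✓

I(r) ≈ 3.2189.


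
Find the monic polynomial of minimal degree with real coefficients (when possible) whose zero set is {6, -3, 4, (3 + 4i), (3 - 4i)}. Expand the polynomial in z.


The polynomial is p(z) = ∏_{α ∈ S} (z − α), where S = {6, -3, 4, (3 + 4i), (3 - 4i)}.
Expanding the product yields: p(z) = z^5 -13·z^4 + 61·z^3 -67·z^2 -582·z + 1800.
Note conjugate pairs combine to real quadratics: (z − (3+4i))(z − (3−4i)) = z² − 6z + 25.
The resulting polynomial has degree 5 and real coefficients as required.

p(z) = z^5 -13·z^4 + 61·z^3 -67·z^2 -582·z + 1800.


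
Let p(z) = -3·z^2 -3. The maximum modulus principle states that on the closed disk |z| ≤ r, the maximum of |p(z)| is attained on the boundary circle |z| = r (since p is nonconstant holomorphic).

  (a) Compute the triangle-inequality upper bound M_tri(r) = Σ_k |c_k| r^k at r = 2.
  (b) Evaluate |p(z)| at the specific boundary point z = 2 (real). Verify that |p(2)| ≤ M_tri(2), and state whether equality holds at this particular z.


Coefficients: c_0 = -3, c_1 = 0, c_2 = -3. Radius r = 2.
Part (a). Triangle bound: M_tri(r) = Σ_k |c_k| r^k
  = |-3|·2^0 + |0|·2^1 + |-3|·2^2
  = 3 + 0 + 12 = 15.
This bounds M(r) := max_{|z|=r} |p(z)| from above; equality holds iff all terms c_k z^k can be made to align in phase at a single z on |z|=r.
Part (b). At z = 2 (real, on the circle |z| = r):
  p(2) = (-3)·2^0 + (0)·2^1 + (-3)·2^2 = -15.
  |p(2)| = 15.
Since all nonzero coefficients share the same sign, |p(2)| = 15 = M_tri(2); the triangle bound is attained at z = 2, so in fact M(r) = 15.

M_tri(2) = 15; |p(2)| = 15; equality at z=2: yes.


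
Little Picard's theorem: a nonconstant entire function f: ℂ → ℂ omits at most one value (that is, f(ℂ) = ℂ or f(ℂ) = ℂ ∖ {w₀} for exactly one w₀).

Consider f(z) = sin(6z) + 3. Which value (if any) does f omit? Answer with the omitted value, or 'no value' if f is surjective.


Little Picard bounds the complement of f(ℂ) to at most one point.
sin is entire and surjective onto ℂ: for every w ∈ ℂ, sin(ζ) = w has a solution ζ ∈ ℂ (e.g., via the complex inverse arcsin). With ζ = 6z this gives z = ζ/(6). Then 1·sin(6z) takes every value in 1·ℂ = ℂ, and adding 3 is a bijection of ℂ. So f is surjective and omits no value. (Note: only on the real line is sin bounded by [−1, 1].)

Omitted value: no value.


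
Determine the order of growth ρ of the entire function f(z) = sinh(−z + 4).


sinh(w) is a linear combination of e^{iw} and e^{−iw} (or e^w, e^{−w} in the hyperbolic case), so |sinh(w)| ≤ e^{|w|}. With w = −z + 4, |w| ≤ 1|z| + 4 = 1r + 4 on |z| = r, giving M(r) ≤ e^{1r + 4}, so ρ ≤ 1. On a suitable ray (z = it for sin/cos; z = t for sinh/cosh, t real → ∞), |sinh(−z + 4)| grows like e^{1|t|}/2, so ρ ≥ 1. Hence ρ = 1.
Therefore ρ = 1.

Order ρ = 1.


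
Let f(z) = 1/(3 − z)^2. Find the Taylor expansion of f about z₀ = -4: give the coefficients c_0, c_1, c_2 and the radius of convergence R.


Let w = z − z₀, so z = z₀ + w.
Then 3 − z = 3 − (z₀ + w) = (3 − z₀) − w = 7 − w.
f(z) = 1/(7 − w)^2 = (1/(7)^2) · (1 − w/(7))^{−2}.
By the binomial series (1−u)^{−2} = Σ_{n≥0} C(n+1, 1) u^n for |u|<1, with u = w/(7):
  c_n = C(n+1, 1) / (7)^(n+2).
  c_0 = 1/(7)^2 = 1/49.
  c_1 = 2/(7)^3 = 2/343.
  c_2 = 3/(7)^4 = 3/2401.
The series is valid for |w/d| < 1, i.e. |z − z₀| < |d|.
Radius of convergence: R = |3 − z₀| = |7| = 7 (distance from z₀ to the singularity z = 3).

c_0 = 1/49, c_1 = 2/343, c_2 = 3/2401; R = 7.


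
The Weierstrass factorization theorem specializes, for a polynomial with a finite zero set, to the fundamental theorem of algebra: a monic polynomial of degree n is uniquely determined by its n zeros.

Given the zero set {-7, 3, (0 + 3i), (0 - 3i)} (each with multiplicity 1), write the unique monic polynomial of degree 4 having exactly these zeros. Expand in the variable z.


The polynomial is p(z) = ∏_{α ∈ S} (z − α), where S = {-7, 3, (0 + 3i), (0 - 3i)}.
Expanding the product yields: p(z) = z^4 + 4·z^3 -12·z^2 + 36·z -189.
Note conjugate pairs combine to real quadratics: (z − (0+3i))(z − (0−3i)) = z² + 9.
The resulting polynomial has degree 4 and real coefficients as required.

p(z) = z^4 + 4·z^3 -12·z^2 + 36·z -189.


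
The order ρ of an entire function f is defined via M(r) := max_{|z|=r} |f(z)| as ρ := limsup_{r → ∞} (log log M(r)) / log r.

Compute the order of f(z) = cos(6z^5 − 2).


Write cos(w) = (e^{iw} ± e^{−iw})/(2 or 2i), so |cos(w)| ≤ e^{|w|}. With w = 6z^5 − 2, |w| ≤ 6r^5 + 2 on |z|=r, giving M(r) ≤ e^{6r^5 + 2} and ρ ≤ 5. For the lower bound, choose z on |z|=r with 6z^5 purely imaginary of modulus 6r^5; then |cos(6z^5 − 2)| grows like e^{6r^5}/2, so ρ ≥ 5. Hence ρ = 5.
Therefore ρ = 5.

Order ρ = 5.


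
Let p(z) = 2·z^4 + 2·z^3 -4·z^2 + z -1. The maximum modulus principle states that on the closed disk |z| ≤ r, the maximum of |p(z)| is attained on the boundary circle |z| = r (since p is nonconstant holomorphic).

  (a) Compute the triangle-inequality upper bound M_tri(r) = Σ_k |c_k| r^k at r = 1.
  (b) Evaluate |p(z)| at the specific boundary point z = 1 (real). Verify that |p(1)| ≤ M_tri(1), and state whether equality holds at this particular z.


Coefficients: c_0 = -1, c_1 = 1, c_2 = -4, c_3 = 2, c_4 = 2. Radius r = 1.
Part (a). Triangle bound: M_tri(r) = Σ_k |c_k| r^k
  = |-1|·1^0 + |1|·1^1 + |-4|·1^2 + |2|·1^3 + |2|·1^4
  = 1 + 1 + 4 + 2 + 2 = 10.
This bounds M(r) := max_{|z|=r} |p(z)| from above; equality holds iff all terms c_k z^k can be made to align in phase at a single z on |z|=r.
Part (b). At z = 1 (real, on the circle |z| = r):
  p(1) = (-1)·1^0 + (1)·1^1 + (-4)·1^2 + (2)·1^3 + (2)·1^4 = 0.
  |p(1)| = 0.
Check: |p(1)| = 0 ≤ 10 = M_tri(1). ✓ Equality does not hold at z = 1 (the coefficients have mixed signs, so the terms do not all align in phase there).

M_tri(1) = 10; |p(1)| = 0; equality at z=1: no.


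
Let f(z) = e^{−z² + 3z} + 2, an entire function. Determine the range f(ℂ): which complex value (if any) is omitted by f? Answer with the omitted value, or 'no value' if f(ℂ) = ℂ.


Little Picard bounds the complement of f(ℂ) to at most one point.
The exponent g(z) = −z² + 3z is a nonconstant polynomial, hence surjective onto ℂ. So e^{g(z)} takes every value in {e^w : w ∈ ℂ} = ℂ ∖ {0}. Adding 2 shifts the range to ℂ ∖ {2}. f omits exactly 2.

Omitted value: 2.


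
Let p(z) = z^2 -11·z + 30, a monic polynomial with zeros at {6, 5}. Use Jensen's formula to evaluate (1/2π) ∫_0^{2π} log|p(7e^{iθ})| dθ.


Zeros: 5, 6; r = 7.
Inside |z| < r: 5, 6. Outside (|z| ≥ r): ∅.
p(0) = 30, so log|p(0)| = log(30) = 3.4012.
Apply Jensen: I(r) = log|p(0)| + Σ_k log(r/|z_k|), summed over zeros inside |z| < r.
  log(r/|z_k|) for z_k = 6: log(7/6) = 0.1542
  log(r/|z_k|) for z_k = 5: log(7/5) = 0.3365
Sum over inside zeros: 0.4906.
I(r) = log|p(0)| + (inside sum) = 3.4012 + 0.4906 = 3.8918.
Closed form (all zeros inside, monic): I(r) = n·log(r) = 2·log(7) = 3.8918. ✓

I(r) ≈ 3.8918.


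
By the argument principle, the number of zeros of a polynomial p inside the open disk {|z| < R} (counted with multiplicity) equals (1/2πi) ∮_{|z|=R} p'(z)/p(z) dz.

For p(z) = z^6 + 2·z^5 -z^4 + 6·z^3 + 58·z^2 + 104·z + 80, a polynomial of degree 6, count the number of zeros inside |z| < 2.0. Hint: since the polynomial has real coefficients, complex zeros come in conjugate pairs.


The zeros of p are: (-1 + 1i), (-1 - 1i), (-2 + 1i), (-2 - 1i), (2 + 2i), (2 - 2i).
Their magnitudes are: 1.414, 1.414, 2.236, 2.236, 2.828, 2.828.
Zeros with |z| < R = 2.0: (-1 + 1i), (-1 - 1i).
Count = 2.
By the argument principle, (1/2πi) ∮_{|z|=R} p'(z)/p(z) dz equals exactly this count.

Number of zeros inside |z| < 2.0: 2.


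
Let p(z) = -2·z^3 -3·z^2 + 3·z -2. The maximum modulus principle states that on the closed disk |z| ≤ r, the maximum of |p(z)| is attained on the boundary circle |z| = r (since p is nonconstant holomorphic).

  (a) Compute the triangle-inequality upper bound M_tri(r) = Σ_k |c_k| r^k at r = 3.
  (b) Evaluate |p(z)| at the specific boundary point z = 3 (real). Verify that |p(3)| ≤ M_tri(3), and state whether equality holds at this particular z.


Coefficients: c_0 = -2, c_1 = 3, c_2 = -3, c_3 = -2. Radius r = 3.
Part (a). Triangle bound: M_tri(r) = Σ_k |c_k| r^k
  = |-2|·3^0 + |3|·3^1 + |-3|·3^2 + |-2|·3^3
  = 2 + 9 + 27 + 54 = 92.
This bounds M(r) := max_{|z|=r} |p(z)| from above; equality holds iff all terms c_k z^k can be made to align in phase at a single z on |z|=r.
Part (b). At z = 3 (real, on the circle |z| = r):
  p(3) = (-2)·3^0 + (3)·3^1 + (-3)·3^2 + (-2)·3^3 = -74.
  |p(3)| = 74.
Check: |p(3)| = 74 ≤ 92 = M_tri(3). ✓ Equality does not hold at z = 3 (the coefficients have mixed signs, so the terms do not all align in phase there).

M_tri(3) = 92; |p(3)| = 74; equality at z=3: no.


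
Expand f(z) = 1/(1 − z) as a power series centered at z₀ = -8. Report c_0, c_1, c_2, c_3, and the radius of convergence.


Let w = z − z₀, so z = z₀ + w.
Then 1 − z = 1 − (z₀ + w) = (1 − z₀) − w = 9 − w.
f(z) = 1/(9 − w) = (1/(9)) · 1/(1 − w/(9)) = Σ_{n≥0} w^n / (9)^(n+1).
So c_n = 1/(9)^(n+1):
  c_0 = 1/(9)^1 = 1/9.
  c_1 = 1/(9)^2 = 1/81.
  c_2 = 1/(9)^3 = 1/729.
  c_3 = 1/(9)^4 = 1/6561.
The series is valid for |w/d| < 1, i.e. |z − z₀| < |d|.
Radius of convergence: R = |1 − z₀| = |9| = 9 (distance from z₀ to the singularity z = 1).

c_0 = 1/9, c_1 = 1/81, c_2 = 1/729, c_3 = 1/6561; R = 9.


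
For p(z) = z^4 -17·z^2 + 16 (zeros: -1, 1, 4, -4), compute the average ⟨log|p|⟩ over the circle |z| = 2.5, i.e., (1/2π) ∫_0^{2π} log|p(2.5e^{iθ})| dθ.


Zeros: -4, -1, 1, 4; r = 2.5.
Inside |z| < r: -1, 1. Outside (|z| ≥ r): -4, 4.
p(0) = 16, so log|p(0)| = log(16) = 2.7726.
Apply Jensen: I(r) = log|p(0)| + Σ_k log(r/|z_k|), summed over zeros inside |z| < r.
  log(r/|z_k|) for z_k = -1: log(2.5/1) = 0.9163
  log(r/|z_k|) for z_k = 1: log(2.5/1) = 0.9163
  Outside zeros (-4, 4) contribute nothing to the Jensen sum.
Sum over inside zeros: 1.8326.
I(r) = log|p(0)| + (inside sum) = 2.7726 + 1.8326 = 4.6052.
Note: since some zeros are outside |z| ≤ r, the simplified n·log(r) form does NOT apply — only the inside zeros contribute.

I(r) ≈ 4.6052.


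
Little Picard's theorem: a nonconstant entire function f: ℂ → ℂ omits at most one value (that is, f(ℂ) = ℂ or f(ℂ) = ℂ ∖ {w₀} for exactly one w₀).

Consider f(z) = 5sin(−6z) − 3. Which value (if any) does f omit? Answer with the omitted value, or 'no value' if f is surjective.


Little Picard bounds the complement of f(ℂ) to at most one point.
sin is entire and surjective onto ℂ: for every w ∈ ℂ, sin(ζ) = w has a solution ζ ∈ ℂ (e.g., via the complex inverse arcsin). With ζ = −6z this gives z = ζ/(-6). Then 5·sin(−6z) takes every value in 5·ℂ = ℂ, and adding -3 is a bijection of ℂ. So f is surjective and omits no value. (Note: only on the real line is sin bounded by [−1, 1].)

Omitted value: no value.


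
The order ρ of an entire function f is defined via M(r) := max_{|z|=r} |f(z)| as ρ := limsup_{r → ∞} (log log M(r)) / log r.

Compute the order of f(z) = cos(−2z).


cos(w) is a linear combination of e^{iw} and e^{−iw} (or e^w, e^{−w} in the hyperbolic case), so |cos(w)| ≤ e^{|w|}. With w = −2z, |w| ≤ 2|z| + 0 = 2r + 0 on |z| = r, giving M(r) ≤ e^{2r + 0}, so ρ ≤ 1. On a suitable ray (z = it for sin/cos; z = t for sinh/cosh, t real → ∞), |cos(−2z)| grows like e^{2|t|}/2, so ρ ≥ 1. Hence ρ = 1.
Therefore ρ = 1.

Order ρ = 1.


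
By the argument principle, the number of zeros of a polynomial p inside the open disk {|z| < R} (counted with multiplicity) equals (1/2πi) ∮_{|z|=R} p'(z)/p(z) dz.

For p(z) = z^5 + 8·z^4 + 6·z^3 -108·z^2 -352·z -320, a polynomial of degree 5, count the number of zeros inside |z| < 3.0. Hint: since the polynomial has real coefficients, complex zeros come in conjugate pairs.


The zeros of p are: (-3 + 1i), (-3 - 1i), 4, -4, -2.
Their magnitudes are: 3.162, 3.162, 4, 4, 2.
Zeros with |z| < R = 3.0: -2.
Count = 1.
By the argument principle, (1/2πi) ∮_{|z|=R} p'(z)/p(z) dz equals exactly this count.

Number of zeros inside |z| < 3.0: 1.


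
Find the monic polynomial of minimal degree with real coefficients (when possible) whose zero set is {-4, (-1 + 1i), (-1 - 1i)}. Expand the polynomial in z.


The polynomial is p(z) = ∏_{α ∈ S} (z − α), where S = {-4, (-1 + 1i), (-1 - 1i)}.
Expanding the product yields: p(z) = z^3 + 6·z^2 + 10·z + 8.
Note conjugate pairs combine to real quadratics: (z − (-1+1i))(z − (-1−1i)) = z² + 2z + 2.
The resulting polynomial has degree 3 and real coefficients as required.

p(z) = z^3 + 6·z^2 + 10·z + 8.


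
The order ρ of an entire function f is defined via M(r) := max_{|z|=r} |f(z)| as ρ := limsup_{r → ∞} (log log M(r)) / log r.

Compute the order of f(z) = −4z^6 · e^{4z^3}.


M(r) = max_{|z|=r} |-4|·|z|^6·|e^{4z^3}| = 4·r^6 · e^{4r^3} (the factors attain their maxima compatibly on |z|=r). Then log M(r) = log 4 + 6·log r + 4r^3, dominated by the last term, so log log M(r) ~ 3·log r. The polynomial factor -4z^6 contributes only a log r term and does not affect the order. ρ = 3.
Therefore ρ = 3.

Order ρ = 3.


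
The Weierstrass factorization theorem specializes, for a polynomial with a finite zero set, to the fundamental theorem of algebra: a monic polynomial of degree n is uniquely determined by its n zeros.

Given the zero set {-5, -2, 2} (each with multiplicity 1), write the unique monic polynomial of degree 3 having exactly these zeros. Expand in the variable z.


The polynomial is p(z) = ∏_{α ∈ S} (z − α), where S = {-5, -2, 2}.
Expanding the product yields: p(z) = z^3 + 5·z^2 -4·z -20.
The resulting polynomial has degree 3 and real coefficients as required.

p(z) = z^3 + 5·z^2 -4·z -20.


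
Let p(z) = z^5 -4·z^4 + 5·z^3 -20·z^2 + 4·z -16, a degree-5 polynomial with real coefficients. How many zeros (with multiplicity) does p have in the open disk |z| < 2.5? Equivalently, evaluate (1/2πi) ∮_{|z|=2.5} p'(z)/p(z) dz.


The zeros of p are: 4, (0 + 1i), (0 - 1i), (0 + 2i), (0 - 2i).
Their magnitudes are: 4, 1, 1, 2, 2.
Zeros with |z| < R = 2.5: (0 + 1i), (0 - 1i), (0 + 2i), (0 - 2i).
Count = 4.
By the argument principle, (1/2πi) ∮_{|z|=R} p'(z)/p(z) dz equals exactly this count.

Number of zeros inside |z| < 2.5: 4.


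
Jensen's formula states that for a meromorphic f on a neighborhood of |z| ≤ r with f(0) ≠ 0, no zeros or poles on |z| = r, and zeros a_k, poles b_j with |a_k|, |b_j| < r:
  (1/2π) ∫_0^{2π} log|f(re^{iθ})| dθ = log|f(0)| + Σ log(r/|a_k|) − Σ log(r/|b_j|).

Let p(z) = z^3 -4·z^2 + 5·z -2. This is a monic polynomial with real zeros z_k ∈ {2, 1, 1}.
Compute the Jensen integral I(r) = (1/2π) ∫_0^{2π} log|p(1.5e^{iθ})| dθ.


Zeros: 1, 1, 2; r = 1.5.
Inside |z| < r: 1, 1. Outside (|z| ≥ r): 2.
p(0) = -2, so log|p(0)| = log(2) = 0.6931.
Apply Jensen: I(r) = log|p(0)| + Σ_k log(r/|z_k|), summed over zeros inside |z| < r.
  log(r/|z_k|) for z_k = 1: log(1.5/1) = 0.4055
  log(r/|z_k|) for z_k = 1: log(1.5/1) = 0.4055
  Outside zeros (2) contribute nothing to the Jensen sum.
Sum over inside zeros: 0.8109.
I(r) = log|p(0)| + (inside sum) = 0.6931 + 0.8109 = 1.5041.
Note: since some zeros are outside |z| ≤ r, the simplified n·log(r) form does NOT apply — only the inside zeros contribute.

I(r) ≈ 1.5041.


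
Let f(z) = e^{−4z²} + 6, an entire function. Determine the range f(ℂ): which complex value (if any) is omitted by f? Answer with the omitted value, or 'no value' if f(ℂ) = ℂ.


Little Picard bounds the complement of f(ℂ) to at most one point.
The exponent g(z) = −4z² is a nonconstant polynomial, hence surjective onto ℂ. So e^{g(z)} takes every value in {e^w : w ∈ ℂ} = ℂ ∖ {0}. Adding 6 shifts the range to ℂ ∖ {6}. f omits exactly 6.

Omitted value: 6.


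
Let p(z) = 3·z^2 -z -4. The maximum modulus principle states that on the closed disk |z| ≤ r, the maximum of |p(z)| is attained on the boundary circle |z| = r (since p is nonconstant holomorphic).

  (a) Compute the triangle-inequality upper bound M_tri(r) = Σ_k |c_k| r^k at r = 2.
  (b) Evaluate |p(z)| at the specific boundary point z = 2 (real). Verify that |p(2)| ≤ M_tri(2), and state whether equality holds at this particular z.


Coefficients: c_0 = -4, c_1 = -1, c_2 = 3. Radius r = 2.
Part (a). Triangle bound: M_tri(r) = Σ_k |c_k| r^k
  = |-4|·2^0 + |-1|·2^1 + |3|·2^2
  = 4 + 2 + 12 = 18.
This bounds M(r) := max_{|z|=r} |p(z)| from above; equality holds iff all terms c_k z^k can be made to align in phase at a single z on |z|=r.
Part (b). At z = 2 (real, on the circle |z| = r):
  p(2) = (-4)·2^0 + (-1)·2^1 + (3)·2^2 = 6.
  |p(2)| = 6.
Check: |p(2)| = 6 ≤ 18 = M_tri(2). ✓ Equality does not hold at z = 2 (the coefficients have mixed signs, so the terms do not all align in phase there).

M_tri(2) = 18; |p(2)| = 6; equality at z=2: no.


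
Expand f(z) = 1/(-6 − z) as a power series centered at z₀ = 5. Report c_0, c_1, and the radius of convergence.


Let w = z − z₀, so z = z₀ + w.
Then -6 − z = -6 − (z₀ + w) = (-6 − z₀) − w = -11 − w.
f(z) = 1/(-11 − w) = (1/(-11)) · 1/(1 − w/(-11)) = Σ_{n≥0} w^n / (-11)^(n+1).
So c_n = 1/(-11)^(n+1):
  c_0 = 1/(-11)^1 = -1/11.
  c_1 = 1/(-11)^2 = 1/121.
The series is valid for |w/d| < 1, i.e. |z − z₀| < |d|.
Radius of convergence: R = |-6 − z₀| = |-11| = 11 (distance from z₀ to the singularity z = -6).

c_0 = -1/11, c_1 = 1/121; R = 11.


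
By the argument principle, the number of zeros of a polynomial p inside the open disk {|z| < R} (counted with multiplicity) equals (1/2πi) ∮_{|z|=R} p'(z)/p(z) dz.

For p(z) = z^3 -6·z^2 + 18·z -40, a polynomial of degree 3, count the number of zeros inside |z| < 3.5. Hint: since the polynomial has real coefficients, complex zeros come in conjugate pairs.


The zeros of p are: (1 + 3i), (1 - 3i), 4.
Their magnitudes are: 3.162, 3.162, 4.
Zeros with |z| < R = 3.5: (1 + 3i), (1 - 3i).
Count = 2.
By the argument principle, (1/2πi) ∮_{|z|=R} p'(z)/p(z) dz equals exactly this count.

Number of zeros inside |z| < 3.5: 2.


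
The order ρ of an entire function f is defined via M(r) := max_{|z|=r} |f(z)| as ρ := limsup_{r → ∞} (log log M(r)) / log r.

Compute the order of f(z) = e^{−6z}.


|e^{−6z}| = e^{Re(-6·z) + 0} ≤ e^{6|z|^1 + 0} = e^{6r^1 + 0} on |z| = r, so ρ ≤ 1. Choosing z on |z|=r so that -6·z is real positive (always possible by picking arg z appropriately) gives |f(z)| = e^{6r^1 + 0}, matching the bound. The additive constant 0 does not affect log log M(r) ~ 1·log r. Hence ρ = 1.
Therefore ρ = 1.

Order ρ = 1.


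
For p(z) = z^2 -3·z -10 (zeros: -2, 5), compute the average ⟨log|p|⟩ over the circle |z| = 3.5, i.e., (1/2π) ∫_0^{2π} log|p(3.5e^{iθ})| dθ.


Zeros: -2, 5; r = 3.5.
Inside |z| < r: -2. Outside (|z| ≥ r): 5.
p(0) = -10, so log|p(0)| = log(10) = 2.3026.
Apply Jensen: I(r) = log|p(0)| + Σ_k log(r/|z_k|), summed over zeros inside |z| < r.
  log(r/|z_k|) for z_k = -2: log(3.5/2) = 0.5596
  Outside zeros (5) contribute nothing to the Jensen sum.
Sum over inside zeros: 0.5596.
I(r) = log|p(0)| + (inside sum) = 2.3026 + 0.5596 = 2.8622.
Note: since some zeros are outside |z| ≤ r, the simplified n·log(r) form does NOT apply — only the inside zeros contribute.

I(r) ≈ 2.8622.


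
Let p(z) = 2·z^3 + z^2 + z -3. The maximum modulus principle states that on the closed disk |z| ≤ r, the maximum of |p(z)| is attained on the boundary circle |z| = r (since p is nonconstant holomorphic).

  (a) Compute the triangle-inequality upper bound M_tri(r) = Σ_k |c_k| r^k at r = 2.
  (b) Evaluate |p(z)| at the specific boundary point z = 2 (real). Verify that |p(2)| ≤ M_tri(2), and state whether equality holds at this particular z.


Coefficients: c_0 = -3, c_1 = 1, c_2 = 1, c_3 = 2. Radius r = 2.
Part (a). Triangle bound: M_tri(r) = Σ_k |c_k| r^k
  = |-3|·2^0 + |1|·2^1 + |1|·2^2 + |2|·2^3
  = 3 + 2 + 4 + 16 = 25.
This bounds M(r) := max_{|z|=r} |p(z)| from above; equality holds iff all terms c_k z^k can be made to align in phase at a single z on |z|=r.
Part (b). At z = 2 (real, on the circle |z| = r):
  p(2) = (-3)·2^0 + (1)·2^1 + (1)·2^2 + (2)·2^3 = 19.
  |p(2)| = 19.
Check: |p(2)| = 19 ≤ 25 = M_tri(2). ✓ Equality does not hold at z = 2 (the coefficients have mixed signs, so the terms do not all align in phase there).

M_tri(2) = 25; |p(2)| = 19; equality at z=2: no.


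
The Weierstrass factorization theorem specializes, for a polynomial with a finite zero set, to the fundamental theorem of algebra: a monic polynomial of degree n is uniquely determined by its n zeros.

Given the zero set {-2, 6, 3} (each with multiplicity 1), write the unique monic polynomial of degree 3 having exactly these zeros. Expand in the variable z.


The polynomial is p(z) = ∏_{α ∈ S} (z − α), where S = {-2, 6, 3}.
Expanding the product yields: p(z) = z^3 -7·z^2 + 36.
The resulting polynomial has degree 3 and real coefficients as required.

p(z) = z^3 -7·z^2 + 36.


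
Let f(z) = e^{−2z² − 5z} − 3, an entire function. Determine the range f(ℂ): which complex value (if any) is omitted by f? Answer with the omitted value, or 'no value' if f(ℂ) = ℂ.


Little Picard bounds the complement of f(ℂ) to at most one point.
The exponent g(z) = −2z² − 5z is a nonconstant polynomial, hence surjective onto ℂ. So e^{g(z)} takes every value in {e^w : w ∈ ℂ} = ℂ ∖ {0}. Adding -3 shifts the range to ℂ ∖ {-3}. f omits exactly -3.

Omitted value: -3.


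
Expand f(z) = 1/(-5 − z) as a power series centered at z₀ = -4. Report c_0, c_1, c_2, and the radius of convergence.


Let w = z − z₀, so z = z₀ + w.
Then -5 − z = -5 − (z₀ + w) = (-5 − z₀) − w = -1 − w.
f(z) = 1/(-1 − w) = (1/(-1)) · 1/(1 − w/(-1)) = Σ_{n≥0} w^n / (-1)^(n+1).
So c_n = 1/(-1)^(n+1):
  c_0 = 1/(-1)^1 = -1.
  c_1 = 1/(-1)^2 = 1.
  c_2 = 1/(-1)^3 = -1.
The series is valid for |w/d| < 1, i.e. |z − z₀| < |d|.
Radius of convergence: R = |-5 − z₀| = |-1| = 1 (distance from z₀ to the singularity z = -5).

c_0 = -1, c_1 = 1, c_2 = -1; R = 1.


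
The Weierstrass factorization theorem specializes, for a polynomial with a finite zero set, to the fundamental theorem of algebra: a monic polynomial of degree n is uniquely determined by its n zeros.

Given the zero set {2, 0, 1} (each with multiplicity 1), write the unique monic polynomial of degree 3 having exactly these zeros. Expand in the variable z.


The polynomial is p(z) = ∏_{α ∈ S} (z − α), where S = {2, 0, 1}.
Expanding the product yields: p(z) = z^3 -3·z^2 + 2·z.
The resulting polynomial has degree 3 and real coefficients as required.

p(z) = z^3 -3·z^2 + 2·z.


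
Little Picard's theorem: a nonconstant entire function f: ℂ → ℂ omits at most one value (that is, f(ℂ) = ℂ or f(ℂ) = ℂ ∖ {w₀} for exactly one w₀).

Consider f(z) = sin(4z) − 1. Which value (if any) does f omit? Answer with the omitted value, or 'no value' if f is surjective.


Little Picard bounds the complement of f(ℂ) to at most one point.
sin is entire and surjective onto ℂ: for every w ∈ ℂ, sin(ζ) = w has a solution ζ ∈ ℂ (e.g., via the complex inverse arcsin). With ζ = 4z this gives z = ζ/(4). Then 1·sin(4z) takes every value in 1·ℂ = ℂ, and adding -1 is a bijection of ℂ. So f is surjective and omits no value. (Note: only on the real line is sin bounded by [−1, 1].)

Omitted value: no value.


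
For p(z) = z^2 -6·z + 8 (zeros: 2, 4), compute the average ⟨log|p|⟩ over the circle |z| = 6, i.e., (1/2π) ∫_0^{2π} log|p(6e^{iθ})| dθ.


Zeros: 2, 4; r = 6.
Inside |z| < r: 2, 4. Outside (|z| ≥ r): ∅.
p(0) = 8, so log|p(0)| = log(8) = 2.0794.
Apply Jensen: I(r) = log|p(0)| + Σ_k log(r/|z_k|), summed over zeros inside |z| < r.
  log(r/|z_k|) for z_k = 2: log(6/2) = 1.0986
  log(r/|z_k|) for z_k = 4: log(6/4) = 0.4055
Sum over inside zeros: 1.5041.
I(r) = log|p(0)| + (inside sum) = 2.0794 + 1.5041 = 3.5835.
Closed form (all zeros inside, monic): I(r) = n·log(r) = 2·log(6) = 3.5835. ✓

I(r) ≈ 3.5835.


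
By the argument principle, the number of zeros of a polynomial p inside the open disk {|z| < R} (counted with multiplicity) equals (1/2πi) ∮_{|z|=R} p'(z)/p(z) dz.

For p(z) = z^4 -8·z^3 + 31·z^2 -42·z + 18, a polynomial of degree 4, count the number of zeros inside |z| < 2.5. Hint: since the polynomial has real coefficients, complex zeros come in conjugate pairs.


The zeros of p are: 1, (3 + 3i), (3 - 3i), 1.
Their magnitudes are: 1, 4.243, 4.243, 1.
Zeros with |z| < R = 2.5: 1, 1.
Count = 2.
By the argument principle, (1/2πi) ∮_{|z|=R} p'(z)/p(z) dz equals exactly this count.

Number of zeros inside |z| < 2.5: 2.


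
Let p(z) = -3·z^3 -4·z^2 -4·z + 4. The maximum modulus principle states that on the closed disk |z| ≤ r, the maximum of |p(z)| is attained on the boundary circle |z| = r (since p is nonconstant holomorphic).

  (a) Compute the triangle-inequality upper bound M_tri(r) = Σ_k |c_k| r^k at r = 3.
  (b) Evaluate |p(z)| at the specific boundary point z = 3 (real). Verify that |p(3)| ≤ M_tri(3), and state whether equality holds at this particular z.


Coefficients: c_0 = 4, c_1 = -4, c_2 = -4, c_3 = -3. Radius r = 3.
Part (a). Triangle bound: M_tri(r) = Σ_k |c_k| r^k
  = |4|·3^0 + |-4|·3^1 + |-4|·3^2 + |-3|·3^3
  = 4 + 12 + 36 + 81 = 133.
This bounds M(r) := max_{|z|=r} |p(z)| from above; equality holds iff all terms c_k z^k can be made to align in phase at a single z on |z|=r.
Part (b). At z = 3 (real, on the circle |z| = r):
  p(3) = (4)·3^0 + (-4)·3^1 + (-4)·3^2 + (-3)·3^3 = -125.
  |p(3)| = 125.
Check: |p(3)| = 125 ≤ 133 = M_tri(3). ✓ Equality does not hold at z = 3 (the coefficients have mixed signs, so the terms do not all align in phase there).

M_tri(3) = 133; |p(3)| = 125; equality at z=3: no.


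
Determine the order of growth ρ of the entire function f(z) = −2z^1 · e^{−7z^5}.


M(r) = max_{|z|=r} |-2|·|z|^1·|e^{−7z^5}| = 2·r^1 · e^{7r^5} (the factors attain their maxima compatibly on |z|=r). Then log M(r) = log 2 + 1·log r + 7r^5, dominated by the last term, so log log M(r) ~ 5·log r. The polynomial factor -2z^1 contributes only a log r term and does not affect the order. ρ = 5.
Therefore ρ = 5.

Order ρ = 5.


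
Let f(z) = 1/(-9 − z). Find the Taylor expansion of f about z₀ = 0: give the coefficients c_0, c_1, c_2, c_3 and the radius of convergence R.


Let w = z − z₀, so z = z₀ + w.
Then -9 − z = -9 − (z₀ + w) = (-9 − z₀) − w = -9 − w.
f(z) = 1/(-9 − w) = (1/(-9)) · 1/(1 − w/(-9)) = Σ_{n≥0} w^n / (-9)^(n+1).
So c_n = 1/(-9)^(n+1):
  c_0 = 1/(-9)^1 = -1/9.
  c_1 = 1/(-9)^2 = 1/81.
  c_2 = 1/(-9)^3 = -1/729.
  c_3 = 1/(-9)^4 = 1/6561.
The series is valid for |w/d| < 1, i.e. |z − z₀| < |d|.
Radius of convergence: R = |-9 − z₀| = |-9| = 9 (distance from z₀ to the singularity z = -9).

c_0 = -1/9, c_1 = 1/81, c_2 = -1/729, c_3 = 1/6561; R = 9.


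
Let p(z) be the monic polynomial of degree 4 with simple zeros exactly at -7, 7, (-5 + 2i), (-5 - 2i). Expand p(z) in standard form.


The polynomial is p(z) = ∏_{α ∈ S} (z − α), where S = {-7, 7, (-5 + 2i), (-5 - 2i)}.
Expanding the product yields: p(z) = z^4 + 10·z^3 -20·z^2 -490·z -1421.
Note conjugate pairs combine to real quadratics: (z − (-5+2i))(z − (-5−2i)) = z² + 10z + 29.
The resulting polynomial has degree 4 and real coefficients as required.

p(z) = z^4 + 10·z^3 -20·z^2 -490·z -1421.


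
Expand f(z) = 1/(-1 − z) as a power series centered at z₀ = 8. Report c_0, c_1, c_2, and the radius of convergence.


Let w = z − z₀, so z = z₀ + w.
Then -1 − z = -1 − (z₀ + w) = (-1 − z₀) − w = -9 − w.
f(z) = 1/(-9 − w) = (1/(-9)) · 1/(1 − w/(-9)) = Σ_{n≥0} w^n / (-9)^(n+1).
So c_n = 1/(-9)^(n+1):
  c_0 = 1/(-9)^1 = -1/9.
  c_1 = 1/(-9)^2 = 1/81.
  c_2 = 1/(-9)^3 = -1/729.
The series is valid for |w/d| < 1, i.e. |z − z₀| < |d|.
Radius of convergence: R = |-1 − z₀| = |-9| = 9 (distance from z₀ to the singularity z = -1).

c_0 = -1/9, c_1 = 1/81, c_2 = -1/729; R = 9.


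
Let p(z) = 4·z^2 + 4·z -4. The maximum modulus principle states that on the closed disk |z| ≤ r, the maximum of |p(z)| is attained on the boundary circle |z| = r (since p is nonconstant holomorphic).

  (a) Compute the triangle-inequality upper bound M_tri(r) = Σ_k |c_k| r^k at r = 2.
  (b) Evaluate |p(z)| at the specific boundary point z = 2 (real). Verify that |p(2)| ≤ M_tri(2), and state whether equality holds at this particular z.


Coefficients: c_0 = -4, c_1 = 4, c_2 = 4. Radius r = 2.
Part (a). Triangle bound: M_tri(r) = Σ_k |c_k| r^k
  = |-4|·2^0 + |4|·2^1 + |4|·2^2
  = 4 + 8 + 16 = 28.
This bounds M(r) := max_{|z|=r} |p(z)| from above; equality holds iff all terms c_k z^k can be made to align in phase at a single z on |z|=r.
Part (b). At z = 2 (real, on the circle |z| = r):
  p(2) = (-4)·2^0 + (4)·2^1 + (4)·2^2 = 20.
  |p(2)| = 20.
Check: |p(2)| = 20 ≤ 28 = M_tri(2). ✓ Equality does not hold at z = 2 (the coefficients have mixed signs, so the terms do not all align in phase there).

M_tri(2) = 28; |p(2)| = 20; equality at z=2: no.


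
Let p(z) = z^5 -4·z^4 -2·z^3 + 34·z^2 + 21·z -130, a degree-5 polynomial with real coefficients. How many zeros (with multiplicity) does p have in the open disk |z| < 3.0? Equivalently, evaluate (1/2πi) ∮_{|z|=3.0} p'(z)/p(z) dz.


The zeros of p are: (3 + 2i), (3 - 2i), 2, (-2 + 1i), (-2 - 1i).
Their magnitudes are: 3.606, 3.606, 2, 2.236, 2.236.
Zeros with |z| < R = 3.0: 2, (-2 + 1i), (-2 - 1i).
Count = 3.
By the argument principle, (1/2πi) ∮_{|z|=R} p'(z)/p(z) dz equals exactly this count.

Number of zeros inside |z| < 3.0: 3.


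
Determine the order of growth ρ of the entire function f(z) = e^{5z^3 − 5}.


|e^{5z^3 − 5}| = e^{Re(5·z^3) + -5} ≤ e^{5|z|^3 + -5} = e^{5r^3 + -5} on |z| = r, so ρ ≤ 3. Choosing z on |z|=r so that 5·z^3 is real positive (always possible by picking arg z appropriately) gives |f(z)| = e^{5r^3 + -5}, matching the bound. The additive constant -5 does not affect log log M(r) ~ 3·log r. Hence ρ = 3.
Therefore ρ = 3.

Order ρ = 3.


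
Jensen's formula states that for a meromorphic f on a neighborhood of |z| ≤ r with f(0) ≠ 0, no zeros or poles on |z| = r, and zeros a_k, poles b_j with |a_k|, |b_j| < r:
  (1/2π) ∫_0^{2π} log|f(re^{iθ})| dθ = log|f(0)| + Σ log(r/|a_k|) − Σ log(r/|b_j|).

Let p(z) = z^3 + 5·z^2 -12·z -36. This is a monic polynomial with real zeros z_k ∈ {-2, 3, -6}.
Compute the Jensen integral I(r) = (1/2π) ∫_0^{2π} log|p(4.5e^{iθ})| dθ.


Zeros: -6, -2, 3; r = 4.5.
Inside |z| < r: -2, 3. Outside (|z| ≥ r): -6.
p(0) = -36, so log|p(0)| = log(36) = 3.5835.
Apply Jensen: I(r) = log|p(0)| + Σ_k log(r/|z_k|), summed over zeros inside |z| < r.
  log(r/|z_k|) for z_k = -2: log(4.5/2) = 0.8109
  log(r/|z_k|) for z_k = 3: log(4.5/3) = 0.4055
  Outside zeros (-6) contribute nothing to the Jensen sum.
Sum over inside zeros: 1.2164.
I(r) = log|p(0)| + (inside sum) = 3.5835 + 1.2164 = 4.7999.
Note: since some zeros are outside |z| ≤ r, the simplified n·log(r) form does NOT apply — only the inside zeros contribute.

I(r) ≈ 4.7999.
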